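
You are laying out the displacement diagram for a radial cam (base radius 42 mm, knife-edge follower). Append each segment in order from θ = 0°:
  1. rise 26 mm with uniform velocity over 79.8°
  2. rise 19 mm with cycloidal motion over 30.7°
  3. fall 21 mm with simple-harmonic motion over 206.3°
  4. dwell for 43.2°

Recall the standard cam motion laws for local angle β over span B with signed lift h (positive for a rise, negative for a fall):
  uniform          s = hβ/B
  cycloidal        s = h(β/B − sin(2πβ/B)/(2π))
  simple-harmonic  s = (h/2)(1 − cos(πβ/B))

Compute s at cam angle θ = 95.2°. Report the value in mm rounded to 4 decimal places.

seg 1 [0°–79.8°] uniform, h=26: full span → s += 26 → s = 26.0000
seg 2 [79.8°–110.5°] cycloidal, h=19: θ=95.2° here. β=15.4, B=30.7. 19·(0.5016 − sin(2π·0.5016)/(2π)) = 9.5619 → s = 35.5619

35.5619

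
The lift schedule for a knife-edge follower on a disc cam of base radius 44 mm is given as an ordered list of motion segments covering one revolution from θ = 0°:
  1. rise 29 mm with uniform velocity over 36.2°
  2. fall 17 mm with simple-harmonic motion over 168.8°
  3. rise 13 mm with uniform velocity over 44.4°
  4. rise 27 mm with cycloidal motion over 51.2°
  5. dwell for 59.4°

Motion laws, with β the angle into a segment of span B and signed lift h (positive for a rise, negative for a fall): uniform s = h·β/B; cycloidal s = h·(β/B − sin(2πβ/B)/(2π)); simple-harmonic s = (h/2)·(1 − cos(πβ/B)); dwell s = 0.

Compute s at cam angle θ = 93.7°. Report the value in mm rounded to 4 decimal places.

seg 1 [0°–36.2°] uniform, h=29: full span → s += 29 → s = 29.0000
seg 2 [36.2°–205°] simple-harmonic, h=-17: θ=93.7° here. β=57.5, B=168.8. -17/2·(1 − cos(π·0.3406)) = -4.4201 → s = 24.5799

24.5799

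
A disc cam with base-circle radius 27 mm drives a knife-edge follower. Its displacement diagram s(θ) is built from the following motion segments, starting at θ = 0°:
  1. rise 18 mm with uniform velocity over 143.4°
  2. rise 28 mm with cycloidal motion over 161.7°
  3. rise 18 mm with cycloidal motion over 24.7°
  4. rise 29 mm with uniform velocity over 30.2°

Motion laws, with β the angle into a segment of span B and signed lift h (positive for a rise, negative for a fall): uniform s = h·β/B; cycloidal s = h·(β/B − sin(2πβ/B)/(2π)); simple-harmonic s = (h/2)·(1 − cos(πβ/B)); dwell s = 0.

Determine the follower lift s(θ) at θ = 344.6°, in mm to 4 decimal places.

seg 1 [0°–143.4°] uniform, h=18: full span → s += 18 → s = 18.0000
seg 2 [143.4°–305.1°] cycloidal, h=28: full span → s += 28 → s = 46.0000
seg 3 [305.1°–329.8°] cycloidal, h=18: full span → s += 18 → s = 64.0000
seg 4 [329.8°–360°] uniform, h=29: θ=344.6° here. β=14.8, B=30.2. 29·14.8/30.2 = 14.2119 → s = 78.2119

78.2119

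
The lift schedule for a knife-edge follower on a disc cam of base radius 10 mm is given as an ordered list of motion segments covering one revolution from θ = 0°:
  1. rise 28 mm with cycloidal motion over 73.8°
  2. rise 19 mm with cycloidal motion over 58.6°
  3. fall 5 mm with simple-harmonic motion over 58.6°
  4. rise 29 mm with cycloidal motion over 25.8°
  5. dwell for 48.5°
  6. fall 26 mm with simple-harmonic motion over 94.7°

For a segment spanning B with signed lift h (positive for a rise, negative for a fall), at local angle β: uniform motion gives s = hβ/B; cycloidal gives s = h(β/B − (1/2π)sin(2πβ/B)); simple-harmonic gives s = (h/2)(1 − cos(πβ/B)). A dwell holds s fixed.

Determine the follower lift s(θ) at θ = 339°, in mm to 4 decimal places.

seg 1 [0°–73.8°] cycloidal, h=28: full span → s += 28 → s = 28.0000
seg 2 [73.8°–132.4°] cycloidal, h=19: full span → s += 19 → s = 47.0000
seg 3 [132.4°–191°] simple-harmonic, h=-5: full span → s += -5 → s = 42.0000
seg 4 [191°–216.8°] cycloidal, h=29: full span → s += 29 → s = 71.0000
seg 5 [216.8°–265.3°] dwell: s stays 71.0000
seg 6 [265.3°–360°] simple-harmonic, h=-26: θ=339° here. β=73.7, B=94.7. -26/2·(1 − cos(π·0.7782)) = -22.9709 → s = 48.0291

48.0291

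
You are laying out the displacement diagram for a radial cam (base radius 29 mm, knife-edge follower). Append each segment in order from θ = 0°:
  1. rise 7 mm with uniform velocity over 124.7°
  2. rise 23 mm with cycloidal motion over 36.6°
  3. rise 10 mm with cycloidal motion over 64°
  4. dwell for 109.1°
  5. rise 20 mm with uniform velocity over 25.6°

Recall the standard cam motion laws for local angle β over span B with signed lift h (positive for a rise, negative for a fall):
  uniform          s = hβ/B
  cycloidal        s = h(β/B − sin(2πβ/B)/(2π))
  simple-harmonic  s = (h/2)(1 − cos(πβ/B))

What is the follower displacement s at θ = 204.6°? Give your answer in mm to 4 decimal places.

seg 1 [0°–124.7°] uniform, h=7: full span → s += 7 → s = 7.0000
seg 2 [124.7°–161.3°] cycloidal, h=23: full span → s += 23 → s = 30.0000
seg 3 [161.3°–225.3°] cycloidal, h=10: θ=204.6° here. β=43.3, B=64. 10·(0.6766 − sin(2π·0.6766)/(2π)) = 8.1907 → s = 38.1907

38.1907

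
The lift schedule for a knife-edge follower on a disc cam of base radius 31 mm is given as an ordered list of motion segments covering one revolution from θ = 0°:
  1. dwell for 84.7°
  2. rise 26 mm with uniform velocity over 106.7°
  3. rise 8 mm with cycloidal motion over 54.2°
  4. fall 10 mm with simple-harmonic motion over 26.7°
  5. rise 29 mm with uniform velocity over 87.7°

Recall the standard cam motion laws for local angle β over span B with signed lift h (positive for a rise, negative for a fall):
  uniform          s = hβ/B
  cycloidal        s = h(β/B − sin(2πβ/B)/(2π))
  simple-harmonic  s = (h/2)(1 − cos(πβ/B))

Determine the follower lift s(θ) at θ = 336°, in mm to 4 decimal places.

seg 1 [0°–84.7°] dwell: s stays 0.0000
seg 2 [84.7°–191.4°] uniform, h=26: full span → s += 26 → s = 26.0000
seg 3 [191.4°–245.6°] cycloidal, h=8: full span → s += 8 → s = 34.0000
seg 4 [245.6°–272.3°] simple-harmonic, h=-10: full span → s += -10 → s = 24.0000
seg 5 [272.3°–360°] uniform, h=29: θ=336° here. β=63.7, B=87.7. 29·63.7/87.7 = 21.0639 → s = 45.0639

45.0639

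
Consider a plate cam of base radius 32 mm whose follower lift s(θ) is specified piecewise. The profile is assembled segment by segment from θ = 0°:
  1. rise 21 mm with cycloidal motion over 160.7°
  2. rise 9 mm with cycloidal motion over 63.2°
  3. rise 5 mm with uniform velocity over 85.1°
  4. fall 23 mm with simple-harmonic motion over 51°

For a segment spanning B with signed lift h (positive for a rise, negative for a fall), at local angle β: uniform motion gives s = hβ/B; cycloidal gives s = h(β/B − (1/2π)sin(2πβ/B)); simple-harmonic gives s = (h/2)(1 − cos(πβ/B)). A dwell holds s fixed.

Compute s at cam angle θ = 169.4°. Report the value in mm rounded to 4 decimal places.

seg 1 [0°–160.7°] cycloidal, h=21: full span → s += 21 → s = 21.0000
seg 2 [160.7°–223.9°] cycloidal, h=9: θ=169.4° here. β=8.7, B=63.2. 9·(0.1377 − sin(2π·0.1377)/(2π)) = 0.1488 → s = 21.1488

21.1488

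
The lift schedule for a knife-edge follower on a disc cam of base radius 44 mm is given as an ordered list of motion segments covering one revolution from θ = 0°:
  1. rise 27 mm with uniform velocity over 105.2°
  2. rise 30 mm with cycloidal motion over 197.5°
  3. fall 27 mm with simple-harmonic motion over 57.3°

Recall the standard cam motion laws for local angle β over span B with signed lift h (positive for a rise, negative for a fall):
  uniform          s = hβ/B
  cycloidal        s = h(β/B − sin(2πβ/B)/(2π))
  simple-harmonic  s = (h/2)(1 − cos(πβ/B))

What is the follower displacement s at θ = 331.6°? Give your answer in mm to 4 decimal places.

seg 1 [0°–105.2°] uniform, h=27: full span → s += 27 → s = 27.0000
seg 2 [105.2°–302.7°] cycloidal, h=30: full span → s += 30 → s = 57.0000
seg 3 [302.7°–360°] simple-harmonic, h=-27: θ=331.6° here. β=28.9, B=57.3. -27/2·(1 − cos(π·0.5044)) = -13.6850 → s = 43.3150

43.3150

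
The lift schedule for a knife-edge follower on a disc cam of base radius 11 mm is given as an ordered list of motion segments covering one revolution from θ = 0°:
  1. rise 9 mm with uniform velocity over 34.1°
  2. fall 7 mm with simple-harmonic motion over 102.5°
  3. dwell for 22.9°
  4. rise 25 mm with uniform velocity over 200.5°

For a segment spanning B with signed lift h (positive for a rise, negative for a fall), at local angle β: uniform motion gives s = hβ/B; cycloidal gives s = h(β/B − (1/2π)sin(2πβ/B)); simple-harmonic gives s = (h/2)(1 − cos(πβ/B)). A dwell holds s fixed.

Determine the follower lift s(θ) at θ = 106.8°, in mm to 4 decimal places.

seg 1 [0°–34.1°] uniform, h=9: full span → s += 9 → s = 9.0000
seg 2 [34.1°–136.6°] simple-harmonic, h=-7: θ=106.8° here. β=72.7, B=102.5. -7/2·(1 − cos(π·0.7093)) = -5.6388 → s = 3.3612

3.3612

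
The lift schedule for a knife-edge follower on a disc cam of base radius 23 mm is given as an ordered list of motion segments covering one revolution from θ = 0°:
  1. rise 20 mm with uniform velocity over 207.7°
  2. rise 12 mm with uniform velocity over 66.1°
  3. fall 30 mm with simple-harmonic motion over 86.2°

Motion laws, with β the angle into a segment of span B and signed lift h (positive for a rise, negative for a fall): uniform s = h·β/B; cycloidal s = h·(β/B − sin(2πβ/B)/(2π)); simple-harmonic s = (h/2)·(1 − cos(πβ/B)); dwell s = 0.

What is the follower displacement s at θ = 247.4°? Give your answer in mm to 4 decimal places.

seg 1 [0°–207.7°] uniform, h=20: full span → s += 20 → s = 20.0000
seg 2 [207.7°–273.8°] uniform, h=12: θ=247.4° here. β=39.7, B=66.1. 12·39.7/66.1 = 7.2073 → s = 27.2073

27.2073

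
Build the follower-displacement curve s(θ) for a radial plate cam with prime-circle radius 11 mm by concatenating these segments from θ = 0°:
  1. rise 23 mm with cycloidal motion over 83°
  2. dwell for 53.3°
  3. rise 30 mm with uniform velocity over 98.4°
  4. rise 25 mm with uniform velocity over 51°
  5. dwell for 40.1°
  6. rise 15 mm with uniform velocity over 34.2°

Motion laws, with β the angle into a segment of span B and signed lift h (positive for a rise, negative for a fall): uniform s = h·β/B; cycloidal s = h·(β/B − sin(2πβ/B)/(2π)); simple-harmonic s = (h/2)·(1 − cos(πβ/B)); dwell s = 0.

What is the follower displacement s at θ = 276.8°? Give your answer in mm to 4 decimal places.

seg 1 [0°–83°] cycloidal, h=23: full span → s += 23 → s = 23.0000
seg 2 [83°–136.3°] dwell: s stays 23.0000
seg 3 [136.3°–234.7°] uniform, h=30: full span → s += 30 → s = 53.0000
seg 4 [234.7°–285.7°] uniform, h=25: θ=276.8° here. β=42.1, B=51. 25·42.1/51 = 20.6373 → s = 73.6373

73.6373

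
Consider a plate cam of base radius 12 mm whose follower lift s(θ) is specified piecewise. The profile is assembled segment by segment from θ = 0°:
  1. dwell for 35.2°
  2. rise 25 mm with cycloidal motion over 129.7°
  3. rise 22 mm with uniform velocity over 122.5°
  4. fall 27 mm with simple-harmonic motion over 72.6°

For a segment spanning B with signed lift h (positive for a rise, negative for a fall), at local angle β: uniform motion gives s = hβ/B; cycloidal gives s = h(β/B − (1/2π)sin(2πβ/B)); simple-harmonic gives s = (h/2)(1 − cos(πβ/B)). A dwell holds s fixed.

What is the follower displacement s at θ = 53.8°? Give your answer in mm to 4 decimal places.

seg 1 [0°–35.2°] dwell: s stays 0.0000
seg 2 [35.2°–164.9°] cycloidal, h=25: θ=53.8° here. β=18.6, B=129.7. 25·(0.1434 − sin(2π·0.1434)/(2π)) = 0.4658 → s = 0.4658

0.4658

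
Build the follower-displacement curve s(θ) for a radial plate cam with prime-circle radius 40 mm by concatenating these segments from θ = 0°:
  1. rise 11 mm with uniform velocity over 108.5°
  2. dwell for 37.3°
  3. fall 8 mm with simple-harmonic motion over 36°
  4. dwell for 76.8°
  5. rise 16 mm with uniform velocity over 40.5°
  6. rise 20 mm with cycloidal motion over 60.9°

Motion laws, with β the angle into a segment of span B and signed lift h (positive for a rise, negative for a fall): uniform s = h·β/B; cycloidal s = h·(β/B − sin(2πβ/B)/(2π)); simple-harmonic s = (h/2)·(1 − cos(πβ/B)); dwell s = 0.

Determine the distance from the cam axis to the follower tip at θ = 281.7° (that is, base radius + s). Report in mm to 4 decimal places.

seg 1 [0°–108.5°] uniform, h=11: full span → s += 11 → s = 11.0000
seg 2 [108.5°–145.8°] dwell: s stays 11.0000
seg 3 [145.8°–181.8°] simple-harmonic, h=-8: full span → s += -8 → s = 3.0000
seg 4 [181.8°–258.6°] dwell: s stays 3.0000
seg 5 [258.6°–299.1°] uniform, h=16: θ=281.7° here. β=23.1, B=40.5. 16·23.1/40.5 = 9.1259 → s = 12.1259
radial distance = base radius + s = 40 + 12.1259 = 52.1259

52.1259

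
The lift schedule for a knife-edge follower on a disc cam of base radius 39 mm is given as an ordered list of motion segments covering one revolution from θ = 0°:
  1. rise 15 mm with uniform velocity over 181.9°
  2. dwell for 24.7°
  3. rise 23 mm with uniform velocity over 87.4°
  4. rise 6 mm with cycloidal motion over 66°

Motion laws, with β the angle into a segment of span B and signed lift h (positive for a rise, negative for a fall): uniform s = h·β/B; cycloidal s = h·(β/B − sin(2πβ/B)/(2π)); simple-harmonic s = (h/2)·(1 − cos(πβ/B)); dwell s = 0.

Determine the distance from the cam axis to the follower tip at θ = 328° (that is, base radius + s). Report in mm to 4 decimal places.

seg 1 [0°–181.9°] uniform, h=15: full span → s += 15 → s = 15.0000
seg 2 [181.9°–206.6°] dwell: s stays 15.0000
seg 3 [206.6°–294°] uniform, h=23: full span → s += 23 → s = 38.0000
seg 4 [294°–360°] cycloidal, h=6: θ=328° here. β=34, B=66. 6·(0.5152 − sin(2π·0.5152)/(2π)) = 3.1817 → s = 41.1817
radial distance = base radius + s = 39 + 41.1817 = 80.1817

80.1817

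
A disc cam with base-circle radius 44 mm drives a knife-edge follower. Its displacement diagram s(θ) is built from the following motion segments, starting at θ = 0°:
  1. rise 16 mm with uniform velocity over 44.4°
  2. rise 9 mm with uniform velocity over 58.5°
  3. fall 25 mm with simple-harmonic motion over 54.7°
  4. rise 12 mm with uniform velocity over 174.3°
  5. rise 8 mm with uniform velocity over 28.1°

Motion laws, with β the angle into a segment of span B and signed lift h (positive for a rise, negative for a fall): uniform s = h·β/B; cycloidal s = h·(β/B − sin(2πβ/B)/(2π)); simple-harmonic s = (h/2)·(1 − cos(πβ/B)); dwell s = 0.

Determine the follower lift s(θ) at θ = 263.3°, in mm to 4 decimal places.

seg 1 [0°–44.4°] uniform, h=16: full span → s += 16 → s = 16.0000
seg 2 [44.4°–102.9°] uniform, h=9: full span → s += 9 → s = 25.0000
seg 3 [102.9°–157.6°] simple-harmonic, h=-25: full span → s += -25 → s = 0.0000
seg 4 [157.6°–331.9°] uniform, h=12: θ=263.3° here. β=105.7, B=174.3. 12·105.7/174.3 = 7.2771 → s = 7.2771

7.2771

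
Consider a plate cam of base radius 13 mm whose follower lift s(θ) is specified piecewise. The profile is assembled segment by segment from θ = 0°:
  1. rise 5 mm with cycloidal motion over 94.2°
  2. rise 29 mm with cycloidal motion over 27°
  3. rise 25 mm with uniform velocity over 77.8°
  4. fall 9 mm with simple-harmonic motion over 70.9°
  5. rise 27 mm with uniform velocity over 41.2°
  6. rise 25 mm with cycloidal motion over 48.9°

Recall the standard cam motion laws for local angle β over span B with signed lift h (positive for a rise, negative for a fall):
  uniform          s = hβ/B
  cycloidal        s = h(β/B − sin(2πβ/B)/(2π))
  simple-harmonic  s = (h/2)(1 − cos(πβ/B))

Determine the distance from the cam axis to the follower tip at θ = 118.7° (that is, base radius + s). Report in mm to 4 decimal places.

seg 1 [0°–94.2°] cycloidal, h=5: full span → s += 5 → s = 5.0000
seg 2 [94.2°–121.2°] cycloidal, h=29: θ=118.7° here. β=24.5, B=27. 29·(0.9074 − sin(2π·0.9074)/(2π)) = 28.8511 → s = 33.8511
radial distance = base radius + s = 13 + 33.8511 = 46.8511

46.8511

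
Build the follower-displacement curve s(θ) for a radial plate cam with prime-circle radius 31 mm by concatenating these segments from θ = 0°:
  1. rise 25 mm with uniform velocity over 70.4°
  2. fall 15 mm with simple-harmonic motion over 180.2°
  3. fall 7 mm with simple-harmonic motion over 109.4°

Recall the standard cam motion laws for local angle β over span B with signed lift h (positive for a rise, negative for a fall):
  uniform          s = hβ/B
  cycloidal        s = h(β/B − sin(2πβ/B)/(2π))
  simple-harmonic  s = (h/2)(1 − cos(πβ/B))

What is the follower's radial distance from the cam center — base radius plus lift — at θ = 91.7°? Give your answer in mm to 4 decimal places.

seg 1 [0°–70.4°] uniform, h=25: full span → s += 25 → s = 25.0000
seg 2 [70.4°–250.6°] simple-harmonic, h=-15: θ=91.7° here. β=21.3, B=180.2. -15/2·(1 − cos(π·0.1182)) = -0.5112 → s = 24.4888
radial distance = base radius + s = 31 + 24.4888 = 55.4888

55.4888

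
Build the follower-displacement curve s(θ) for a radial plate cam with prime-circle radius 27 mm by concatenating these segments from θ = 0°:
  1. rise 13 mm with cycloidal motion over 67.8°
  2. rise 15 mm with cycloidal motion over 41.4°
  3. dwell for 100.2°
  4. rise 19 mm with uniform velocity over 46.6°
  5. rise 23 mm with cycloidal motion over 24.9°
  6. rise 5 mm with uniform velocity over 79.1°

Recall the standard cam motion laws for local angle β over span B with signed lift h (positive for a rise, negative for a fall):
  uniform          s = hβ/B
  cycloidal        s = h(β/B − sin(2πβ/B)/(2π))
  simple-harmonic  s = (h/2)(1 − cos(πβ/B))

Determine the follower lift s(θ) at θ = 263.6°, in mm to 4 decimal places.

seg 1 [0°–67.8°] cycloidal, h=13: full span → s += 13 → s = 13.0000
seg 2 [67.8°–109.2°] cycloidal, h=15: full span → s += 15 → s = 28.0000
seg 3 [109.2°–209.4°] dwell: s stays 28.0000
seg 4 [209.4°–256°] uniform, h=19: full span → s += 19 → s = 47.0000
seg 5 [256°–280.9°] cycloidal, h=23: θ=263.6° here. β=7.6, B=24.9. 23·(0.3052 − sin(2π·0.3052)/(2π)) = 3.5777 → s = 50.5777

50.5777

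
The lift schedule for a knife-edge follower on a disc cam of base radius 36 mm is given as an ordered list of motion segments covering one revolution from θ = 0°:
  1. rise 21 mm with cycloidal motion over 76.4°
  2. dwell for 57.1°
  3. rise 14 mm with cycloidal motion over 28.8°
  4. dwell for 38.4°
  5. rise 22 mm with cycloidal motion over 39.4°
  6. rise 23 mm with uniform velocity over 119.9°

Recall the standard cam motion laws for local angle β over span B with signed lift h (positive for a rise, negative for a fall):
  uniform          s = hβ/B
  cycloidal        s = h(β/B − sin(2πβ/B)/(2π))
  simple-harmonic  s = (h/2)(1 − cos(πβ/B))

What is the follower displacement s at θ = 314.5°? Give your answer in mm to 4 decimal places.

seg 1 [0°–76.4°] cycloidal, h=21: full span → s += 21 → s = 21.0000
seg 2 [76.4°–133.5°] dwell: s stays 21.0000
seg 3 [133.5°–162.3°] cycloidal, h=14: full span → s += 14 → s = 35.0000
seg 4 [162.3°–200.7°] dwell: s stays 35.0000
seg 5 [200.7°–240.1°] cycloidal, h=22: full span → s += 22 → s = 57.0000
seg 6 [240.1°–360°] uniform, h=23: θ=314.5° here. β=74.4, B=119.9. 23·74.4/119.9 = 14.2719 → s = 71.2719

71.2719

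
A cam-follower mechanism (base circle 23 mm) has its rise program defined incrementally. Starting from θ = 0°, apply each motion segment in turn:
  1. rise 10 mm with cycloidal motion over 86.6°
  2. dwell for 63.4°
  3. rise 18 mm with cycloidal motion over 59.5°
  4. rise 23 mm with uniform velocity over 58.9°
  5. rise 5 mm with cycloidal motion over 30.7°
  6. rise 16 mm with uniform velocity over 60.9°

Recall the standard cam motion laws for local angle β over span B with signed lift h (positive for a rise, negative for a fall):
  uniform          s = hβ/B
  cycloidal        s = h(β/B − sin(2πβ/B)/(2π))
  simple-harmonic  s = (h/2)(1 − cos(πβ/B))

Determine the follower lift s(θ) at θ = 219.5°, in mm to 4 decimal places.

seg 1 [0°–86.6°] cycloidal, h=10: full span → s += 10 → s = 10.0000
seg 2 [86.6°–150°] dwell: s stays 10.0000
seg 3 [150°–209.5°] cycloidal, h=18: full span → s += 18 → s = 28.0000
seg 4 [209.5°–268.4°] uniform, h=23: θ=219.5° here. β=10, B=58.9. 23·10/58.9 = 3.9049 → s = 31.9049

31.9049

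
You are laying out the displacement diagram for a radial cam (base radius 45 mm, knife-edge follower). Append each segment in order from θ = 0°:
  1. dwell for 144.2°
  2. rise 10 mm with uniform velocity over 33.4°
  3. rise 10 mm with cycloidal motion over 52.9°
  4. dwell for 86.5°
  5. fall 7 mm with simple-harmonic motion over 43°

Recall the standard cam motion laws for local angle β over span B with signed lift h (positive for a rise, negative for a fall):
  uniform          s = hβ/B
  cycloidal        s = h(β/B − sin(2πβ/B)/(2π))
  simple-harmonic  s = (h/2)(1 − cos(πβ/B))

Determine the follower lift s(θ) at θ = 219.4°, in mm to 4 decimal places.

seg 1 [0°–144.2°] dwell: s stays 0.0000
seg 2 [144.2°–177.6°] uniform, h=10: full span → s += 10 → s = 10.0000
seg 3 [177.6°–230.5°] cycloidal, h=10: θ=219.4° here. β=41.8, B=52.9. 10·(0.7902 − sin(2π·0.7902)/(2π)) = 9.4428 → s = 19.4428

19.4428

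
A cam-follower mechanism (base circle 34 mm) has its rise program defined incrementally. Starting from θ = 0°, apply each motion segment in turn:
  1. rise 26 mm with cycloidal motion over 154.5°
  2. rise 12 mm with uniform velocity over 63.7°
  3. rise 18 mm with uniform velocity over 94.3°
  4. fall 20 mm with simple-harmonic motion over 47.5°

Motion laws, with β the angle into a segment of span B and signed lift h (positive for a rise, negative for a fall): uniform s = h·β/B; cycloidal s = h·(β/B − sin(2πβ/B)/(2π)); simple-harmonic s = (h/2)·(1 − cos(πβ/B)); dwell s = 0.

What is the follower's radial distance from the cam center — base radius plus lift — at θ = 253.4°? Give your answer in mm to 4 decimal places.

seg 1 [0°–154.5°] cycloidal, h=26: full span → s += 26 → s = 26.0000
seg 2 [154.5°–218.2°] uniform, h=12: full span → s += 12 → s = 38.0000
seg 3 [218.2°–312.5°] uniform, h=18: θ=253.4° here. β=35.2, B=94.3. 18·35.2/94.3 = 6.7190 → s = 44.7190
radial distance = base radius + s = 34 + 44.7190 = 78.7190

78.7190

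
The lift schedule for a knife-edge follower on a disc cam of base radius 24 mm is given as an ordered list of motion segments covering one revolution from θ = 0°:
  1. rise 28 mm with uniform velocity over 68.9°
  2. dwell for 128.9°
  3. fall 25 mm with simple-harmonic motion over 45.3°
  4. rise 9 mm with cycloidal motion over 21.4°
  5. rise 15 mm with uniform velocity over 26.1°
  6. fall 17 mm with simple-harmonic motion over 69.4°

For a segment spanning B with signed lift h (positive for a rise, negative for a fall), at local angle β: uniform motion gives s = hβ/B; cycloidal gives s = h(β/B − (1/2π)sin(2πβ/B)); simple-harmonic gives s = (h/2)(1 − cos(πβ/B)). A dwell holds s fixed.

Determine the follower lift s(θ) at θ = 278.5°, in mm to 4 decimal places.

seg 1 [0°–68.9°] uniform, h=28: full span → s += 28 → s = 28.0000
seg 2 [68.9°–197.8°] dwell: s stays 28.0000
seg 3 [197.8°–243.1°] simple-harmonic, h=-25: full span → s += -25 → s = 3.0000
seg 4 [243.1°–264.5°] cycloidal, h=9: full span → s += 9 → s = 12.0000
seg 5 [264.5°–290.6°] uniform, h=15: θ=278.5° here. β=14, B=26.1. 15·14/26.1 = 8.0460 → s = 20.0460

20.0460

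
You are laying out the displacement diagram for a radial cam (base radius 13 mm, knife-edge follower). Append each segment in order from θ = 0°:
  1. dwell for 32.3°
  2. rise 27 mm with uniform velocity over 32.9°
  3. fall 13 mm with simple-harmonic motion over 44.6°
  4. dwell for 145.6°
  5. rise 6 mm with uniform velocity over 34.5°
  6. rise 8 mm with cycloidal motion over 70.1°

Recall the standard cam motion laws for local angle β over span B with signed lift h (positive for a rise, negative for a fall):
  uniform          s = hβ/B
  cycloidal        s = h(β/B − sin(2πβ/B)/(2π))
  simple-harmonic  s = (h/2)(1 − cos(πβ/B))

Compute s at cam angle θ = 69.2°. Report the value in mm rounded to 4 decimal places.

seg 1 [0°–32.3°] dwell: s stays 0.0000
seg 2 [32.3°–65.2°] uniform, h=27: full span → s += 27 → s = 27.0000
seg 3 [65.2°–109.8°] simple-harmonic, h=-13: θ=69.2° here. β=4, B=44.6. -13/2·(1 − cos(π·0.0897)) = -0.2563 → s = 26.7437

26.7437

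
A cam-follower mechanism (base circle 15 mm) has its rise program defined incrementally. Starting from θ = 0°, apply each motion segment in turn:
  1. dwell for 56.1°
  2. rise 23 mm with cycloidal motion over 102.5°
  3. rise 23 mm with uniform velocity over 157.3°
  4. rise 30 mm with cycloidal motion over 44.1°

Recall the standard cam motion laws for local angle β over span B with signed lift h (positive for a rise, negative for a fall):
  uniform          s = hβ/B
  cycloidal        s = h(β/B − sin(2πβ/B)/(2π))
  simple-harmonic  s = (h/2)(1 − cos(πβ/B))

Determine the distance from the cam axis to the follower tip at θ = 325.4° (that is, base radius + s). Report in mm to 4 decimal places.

seg 1 [0°–56.1°] dwell: s stays 0.0000
seg 2 [56.1°–158.6°] cycloidal, h=23: full span → s += 23 → s = 23.0000
seg 3 [158.6°–315.9°] uniform, h=23: full span → s += 23 → s = 46.0000
seg 4 [315.9°–360°] cycloidal, h=30: θ=325.4° here. β=9.5, B=44.1. 30·(0.2154 − sin(2π·0.2154)/(2π)) = 1.8002 → s = 47.8002
radial distance = base radius + s = 15 + 47.8002 = 62.8002

62.8002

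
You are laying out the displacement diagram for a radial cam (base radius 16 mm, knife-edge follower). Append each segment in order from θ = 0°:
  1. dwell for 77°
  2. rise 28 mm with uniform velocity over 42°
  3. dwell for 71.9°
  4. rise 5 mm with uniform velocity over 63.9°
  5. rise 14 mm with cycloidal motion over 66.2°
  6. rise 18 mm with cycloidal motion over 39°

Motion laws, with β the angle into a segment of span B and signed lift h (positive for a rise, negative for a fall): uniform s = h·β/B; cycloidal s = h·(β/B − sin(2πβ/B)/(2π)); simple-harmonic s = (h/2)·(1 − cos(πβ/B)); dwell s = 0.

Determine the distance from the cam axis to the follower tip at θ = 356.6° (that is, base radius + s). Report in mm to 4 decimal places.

seg 1 [0°–77°] dwell: s stays 0.0000
seg 2 [77°–119°] uniform, h=28: full span → s += 28 → s = 28.0000
seg 3 [119°–190.9°] dwell: s stays 28.0000
seg 4 [190.9°–254.8°] uniform, h=5: full span → s += 5 → s = 33.0000
seg 5 [254.8°–321°] cycloidal, h=14: full span → s += 14 → s = 47.0000
seg 6 [321°–360°] cycloidal, h=18: θ=356.6° here. β=35.6, B=39. 18·(0.9128 − sin(2π·0.9128)/(2π)) = 17.9227 → s = 64.9227
radial distance = base radius + s = 16 + 64.9227 = 80.9227

80.9227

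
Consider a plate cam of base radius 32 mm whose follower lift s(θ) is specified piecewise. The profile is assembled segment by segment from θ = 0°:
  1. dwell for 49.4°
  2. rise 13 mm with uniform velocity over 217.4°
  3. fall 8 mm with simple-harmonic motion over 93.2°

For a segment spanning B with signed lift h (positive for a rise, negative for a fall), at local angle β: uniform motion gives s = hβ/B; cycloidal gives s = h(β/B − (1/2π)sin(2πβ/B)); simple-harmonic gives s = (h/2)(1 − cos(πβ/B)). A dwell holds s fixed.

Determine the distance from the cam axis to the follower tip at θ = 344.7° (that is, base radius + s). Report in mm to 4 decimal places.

seg 1 [0°–49.4°] dwell: s stays 0.0000
seg 2 [49.4°–266.8°] uniform, h=13: full span → s += 13 → s = 13.0000
seg 3 [266.8°–360°] simple-harmonic, h=-8: θ=344.7° here. β=77.9, B=93.2. -8/2·(1 − cos(π·0.8358)) = -7.4797 → s = 5.5203
radial distance = base radius + s = 32 + 5.5203 = 37.5203

37.5203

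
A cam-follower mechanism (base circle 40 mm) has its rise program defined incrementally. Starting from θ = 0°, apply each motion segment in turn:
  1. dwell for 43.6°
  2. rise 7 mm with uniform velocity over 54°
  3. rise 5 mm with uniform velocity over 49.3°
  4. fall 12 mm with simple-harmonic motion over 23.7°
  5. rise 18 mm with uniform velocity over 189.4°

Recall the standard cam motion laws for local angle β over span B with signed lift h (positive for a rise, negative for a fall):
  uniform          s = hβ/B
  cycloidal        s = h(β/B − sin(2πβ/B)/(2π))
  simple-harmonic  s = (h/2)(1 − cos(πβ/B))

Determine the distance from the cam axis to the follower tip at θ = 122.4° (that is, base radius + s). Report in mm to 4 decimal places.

seg 1 [0°–43.6°] dwell: s stays 0.0000
seg 2 [43.6°–97.6°] uniform, h=7: full span → s += 7 → s = 7.0000
seg 3 [97.6°–146.9°] uniform, h=5: θ=122.4° here. β=24.8, B=49.3. 5·24.8/49.3 = 2.5152 → s = 9.5152
radial distance = base radius + s = 40 + 9.5152 = 49.5152

49.5152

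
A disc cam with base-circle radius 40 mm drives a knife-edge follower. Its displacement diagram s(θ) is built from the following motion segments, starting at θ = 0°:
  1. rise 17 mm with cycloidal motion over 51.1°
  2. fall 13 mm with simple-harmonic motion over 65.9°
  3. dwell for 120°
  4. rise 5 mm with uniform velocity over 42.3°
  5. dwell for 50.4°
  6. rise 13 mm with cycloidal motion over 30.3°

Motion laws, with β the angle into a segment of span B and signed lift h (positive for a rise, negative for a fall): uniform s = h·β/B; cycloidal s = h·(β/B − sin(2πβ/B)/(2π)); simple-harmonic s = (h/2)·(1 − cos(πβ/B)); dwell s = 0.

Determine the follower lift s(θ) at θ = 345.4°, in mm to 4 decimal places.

seg 1 [0°–51.1°] cycloidal, h=17: full span → s += 17 → s = 17.0000
seg 2 [51.1°–117°] simple-harmonic, h=-13: full span → s += -13 → s = 4.0000
seg 3 [117°–237°] dwell: s stays 4.0000
seg 4 [237°–279.3°] uniform, h=5: full span → s += 5 → s = 9.0000
seg 5 [279.3°–329.7°] dwell: s stays 9.0000
seg 6 [329.7°–360°] cycloidal, h=13: θ=345.4° here. β=15.7, B=30.3. 13·(0.5182 − sin(2π·0.5182)/(2π)) = 6.9714 → s = 15.9714

15.9714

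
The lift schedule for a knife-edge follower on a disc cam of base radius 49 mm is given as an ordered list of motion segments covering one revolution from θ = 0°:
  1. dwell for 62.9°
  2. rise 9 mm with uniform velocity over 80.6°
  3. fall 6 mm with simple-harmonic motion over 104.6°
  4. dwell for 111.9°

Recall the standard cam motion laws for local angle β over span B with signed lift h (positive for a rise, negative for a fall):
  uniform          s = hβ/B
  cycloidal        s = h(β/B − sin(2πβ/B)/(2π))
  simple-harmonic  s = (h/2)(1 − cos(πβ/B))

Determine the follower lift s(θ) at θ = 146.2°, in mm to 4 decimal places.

seg 1 [0°–62.9°] dwell: s stays 0.0000
seg 2 [62.9°–143.5°] uniform, h=9: full span → s += 9 → s = 9.0000
seg 3 [143.5°–248.1°] simple-harmonic, h=-6: θ=146.2° here. β=2.7, B=104.6. -6/2·(1 − cos(π·0.0258)) = -0.0099 → s = 8.9901

8.9901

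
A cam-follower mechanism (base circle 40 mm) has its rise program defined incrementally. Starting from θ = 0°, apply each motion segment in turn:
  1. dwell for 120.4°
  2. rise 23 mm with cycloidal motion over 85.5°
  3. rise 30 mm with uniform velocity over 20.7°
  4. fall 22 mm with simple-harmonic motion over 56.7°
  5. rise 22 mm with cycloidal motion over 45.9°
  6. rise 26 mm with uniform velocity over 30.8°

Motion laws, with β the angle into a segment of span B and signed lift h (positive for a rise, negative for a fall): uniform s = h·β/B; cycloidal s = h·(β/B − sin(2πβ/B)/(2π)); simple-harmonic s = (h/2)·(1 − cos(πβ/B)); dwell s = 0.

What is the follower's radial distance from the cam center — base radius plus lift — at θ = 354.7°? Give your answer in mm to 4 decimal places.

seg 1 [0°–120.4°] dwell: s stays 0.0000
seg 2 [120.4°–205.9°] cycloidal, h=23: full span → s += 23 → s = 23.0000
seg 3 [205.9°–226.6°] uniform, h=30: full span → s += 30 → s = 53.0000
seg 4 [226.6°–283.3°] simple-harmonic, h=-22: full span → s += -22 → s = 31.0000
seg 5 [283.3°–329.2°] cycloidal, h=22: full span → s += 22 → s = 53.0000
seg 6 [329.2°–360°] uniform, h=26: θ=354.7° here. β=25.5, B=30.8. 26·25.5/30.8 = 21.5260 → s = 74.5260
radial distance = base radius + s = 40 + 74.5260 = 114.5260

114.5260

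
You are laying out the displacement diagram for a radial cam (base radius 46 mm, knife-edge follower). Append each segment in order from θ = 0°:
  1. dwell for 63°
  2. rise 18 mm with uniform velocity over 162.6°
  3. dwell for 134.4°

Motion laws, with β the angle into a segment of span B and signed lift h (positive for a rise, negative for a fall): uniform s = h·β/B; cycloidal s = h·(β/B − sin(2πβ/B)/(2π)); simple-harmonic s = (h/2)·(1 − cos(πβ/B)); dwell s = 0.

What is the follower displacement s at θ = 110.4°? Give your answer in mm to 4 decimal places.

seg 1 [0°–63°] dwell: s stays 0.0000
seg 2 [63°–225.6°] uniform, h=18: θ=110.4° here. β=47.4, B=162.6. 18·47.4/162.6 = 5.2472 → s = 5.2472

5.2472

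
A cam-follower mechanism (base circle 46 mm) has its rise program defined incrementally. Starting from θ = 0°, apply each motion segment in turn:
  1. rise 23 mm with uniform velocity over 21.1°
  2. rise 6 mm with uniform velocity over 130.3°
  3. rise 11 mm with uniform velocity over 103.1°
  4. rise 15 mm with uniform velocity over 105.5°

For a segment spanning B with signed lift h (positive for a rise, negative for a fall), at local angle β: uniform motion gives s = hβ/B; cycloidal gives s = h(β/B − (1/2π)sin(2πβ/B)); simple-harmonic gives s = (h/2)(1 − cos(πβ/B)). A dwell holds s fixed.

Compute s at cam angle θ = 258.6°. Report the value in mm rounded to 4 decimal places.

seg 1 [0°–21.1°] uniform, h=23: full span → s += 23 → s = 23.0000
seg 2 [21.1°–151.4°] uniform, h=6: full span → s += 6 → s = 29.0000
seg 3 [151.4°–254.5°] uniform, h=11: full span → s += 11 → s = 40.0000
seg 4 [254.5°–360°] uniform, h=15: θ=258.6° here. β=4.1, B=105.5. 15·4.1/105.5 = 0.5829 → s = 40.5829

40.5829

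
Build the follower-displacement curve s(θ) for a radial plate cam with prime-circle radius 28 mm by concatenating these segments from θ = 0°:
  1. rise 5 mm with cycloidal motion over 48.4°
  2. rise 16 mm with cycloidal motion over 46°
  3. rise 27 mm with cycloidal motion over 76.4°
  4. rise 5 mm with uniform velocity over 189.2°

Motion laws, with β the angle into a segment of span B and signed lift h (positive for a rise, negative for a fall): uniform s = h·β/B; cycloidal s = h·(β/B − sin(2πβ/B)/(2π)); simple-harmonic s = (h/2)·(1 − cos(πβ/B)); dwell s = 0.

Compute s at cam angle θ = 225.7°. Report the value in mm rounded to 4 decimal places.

seg 1 [0°–48.4°] cycloidal, h=5: full span → s += 5 → s = 5.0000
seg 2 [48.4°–94.4°] cycloidal, h=16: full span → s += 16 → s = 21.0000
seg 3 [94.4°–170.8°] cycloidal, h=27: full span → s += 27 → s = 48.0000
seg 4 [170.8°–360°] uniform, h=5: θ=225.7° here. β=54.9, B=189.2. 5·54.9/189.2 = 1.4508 → s = 49.4508

49.4508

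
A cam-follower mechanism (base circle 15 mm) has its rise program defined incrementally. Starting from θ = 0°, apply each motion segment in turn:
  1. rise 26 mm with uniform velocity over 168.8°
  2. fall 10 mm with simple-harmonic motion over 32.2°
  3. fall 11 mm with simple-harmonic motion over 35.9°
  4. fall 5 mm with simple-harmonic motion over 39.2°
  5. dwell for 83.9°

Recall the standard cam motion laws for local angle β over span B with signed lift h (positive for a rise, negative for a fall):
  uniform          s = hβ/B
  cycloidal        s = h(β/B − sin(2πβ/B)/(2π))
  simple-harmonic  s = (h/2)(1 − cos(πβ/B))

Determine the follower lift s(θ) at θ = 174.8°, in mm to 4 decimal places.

seg 1 [0°–168.8°] uniform, h=26: full span → s += 26 → s = 26.0000
seg 2 [168.8°–201°] simple-harmonic, h=-10: θ=174.8° here. β=6, B=32.2. -10/2·(1 − cos(π·0.1863)) = -0.8325 → s = 25.1675

25.1675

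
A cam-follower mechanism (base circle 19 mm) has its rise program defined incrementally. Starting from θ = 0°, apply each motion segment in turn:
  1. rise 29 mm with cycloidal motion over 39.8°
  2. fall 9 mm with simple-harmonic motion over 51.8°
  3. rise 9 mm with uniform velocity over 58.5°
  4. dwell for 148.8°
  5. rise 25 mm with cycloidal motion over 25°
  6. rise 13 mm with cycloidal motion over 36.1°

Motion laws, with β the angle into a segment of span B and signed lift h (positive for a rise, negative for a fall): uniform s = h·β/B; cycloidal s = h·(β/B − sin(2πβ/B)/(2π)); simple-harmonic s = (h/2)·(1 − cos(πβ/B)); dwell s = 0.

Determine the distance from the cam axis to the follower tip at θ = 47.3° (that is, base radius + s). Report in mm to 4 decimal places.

seg 1 [0°–39.8°] cycloidal, h=29: full span → s += 29 → s = 29.0000
seg 2 [39.8°–91.6°] simple-harmonic, h=-9: θ=47.3° here. β=7.5, B=51.8. -9/2·(1 − cos(π·0.1448)) = -0.4576 → s = 28.5424
radial distance = base radius + s = 19 + 28.5424 = 47.5424

47.5424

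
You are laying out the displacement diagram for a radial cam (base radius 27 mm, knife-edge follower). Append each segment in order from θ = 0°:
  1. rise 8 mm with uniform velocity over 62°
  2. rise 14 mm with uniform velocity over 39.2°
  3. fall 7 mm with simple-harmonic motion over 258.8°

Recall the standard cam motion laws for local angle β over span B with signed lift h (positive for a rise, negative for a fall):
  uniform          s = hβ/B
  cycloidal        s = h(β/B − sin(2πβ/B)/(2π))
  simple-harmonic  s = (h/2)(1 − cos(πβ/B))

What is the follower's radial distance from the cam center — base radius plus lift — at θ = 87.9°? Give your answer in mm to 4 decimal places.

seg 1 [0°–62°] uniform, h=8: full span → s += 8 → s = 8.0000
seg 2 [62°–101.2°] uniform, h=14: θ=87.9° here. β=25.9, B=39.2. 14·25.9/39.2 = 9.2500 → s = 17.2500
radial distance = base radius + s = 27 + 17.2500 = 44.2500

44.2500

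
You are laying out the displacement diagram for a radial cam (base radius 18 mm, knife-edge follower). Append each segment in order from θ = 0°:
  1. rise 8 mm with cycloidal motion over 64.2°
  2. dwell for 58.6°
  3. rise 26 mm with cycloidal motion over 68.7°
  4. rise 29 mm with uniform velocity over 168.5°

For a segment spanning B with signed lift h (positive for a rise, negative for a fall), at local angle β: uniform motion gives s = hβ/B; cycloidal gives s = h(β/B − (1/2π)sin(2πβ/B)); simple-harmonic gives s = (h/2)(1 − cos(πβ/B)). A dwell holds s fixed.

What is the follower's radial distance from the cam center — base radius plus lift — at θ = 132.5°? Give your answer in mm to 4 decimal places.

seg 1 [0°–64.2°] cycloidal, h=8: full span → s += 8 → s = 8.0000
seg 2 [64.2°–122.8°] dwell: s stays 8.0000
seg 3 [122.8°–191.5°] cycloidal, h=26: θ=132.5° here. β=9.7, B=68.7. 26·(0.1412 − sin(2π·0.1412)/(2π)) = 0.4629 → s = 8.4629
radial distance = base radius + s = 18 + 8.4629 = 26.4629

26.4629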